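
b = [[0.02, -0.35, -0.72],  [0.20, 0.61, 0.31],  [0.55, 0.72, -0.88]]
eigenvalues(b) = [-0.68, -0.0, 0.44]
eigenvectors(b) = [[0.62, 0.89, 0.72], [-0.27, -0.40, -0.69], [0.74, 0.23, -0.08]]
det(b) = 0.00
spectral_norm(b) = 1.32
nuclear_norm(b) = 2.32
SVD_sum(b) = [[0.16, 0.19, -0.3], [0.06, 0.07, -0.11], [0.52, 0.61, -0.96]] + [[-0.14, -0.54, -0.42],[0.14, 0.54, 0.42],[0.03, 0.11, 0.08]] + [[-0.0, 0.00, -0.0], [-0.0, 0.0, -0.00], [0.00, -0.00, 0.0]]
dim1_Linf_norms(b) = [0.72, 0.61, 0.88]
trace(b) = -0.25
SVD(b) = [[-0.29, 0.70, -0.65],[-0.11, -0.70, -0.71],[-0.95, -0.14, 0.28]] @ diag([1.3223521528736386, 0.9980900012313753, 0.0010645338918178198]) @ [[-0.42, -0.49, 0.77], [-0.20, -0.77, -0.6], [0.89, -0.41, 0.22]]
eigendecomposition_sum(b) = [[0.43, 0.53, -0.74], [-0.19, -0.23, 0.32], [0.51, 0.63, -0.88]] + [[-0.01,  -0.01,  0.01], [0.01,  0.01,  -0.00], [-0.00,  -0.0,  0.00]] + [[-0.4, -0.86, 0.01], [0.38, 0.84, -0.01], [0.04, 0.10, -0.00]]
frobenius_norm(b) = 1.66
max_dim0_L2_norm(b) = 1.18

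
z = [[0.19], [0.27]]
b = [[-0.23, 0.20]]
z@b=[[-0.04,0.04], [-0.06,0.05]]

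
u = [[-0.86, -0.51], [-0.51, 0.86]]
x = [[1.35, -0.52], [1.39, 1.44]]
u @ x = [[-1.87, -0.29], [0.51, 1.5]]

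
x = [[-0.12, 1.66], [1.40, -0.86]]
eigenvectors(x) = [[0.81, -0.65],[0.59, 0.76]]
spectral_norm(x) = 2.08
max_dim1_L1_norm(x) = 2.26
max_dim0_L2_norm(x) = 1.87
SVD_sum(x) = [[-0.76, 1.28],[0.74, -1.25]] + [[0.64, 0.38], [0.66, 0.39]]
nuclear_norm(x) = 3.15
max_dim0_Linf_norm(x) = 1.66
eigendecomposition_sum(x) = [[0.67,0.57], [0.48,0.41]] + [[-0.79, 1.09], [0.92, -1.27]]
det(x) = -2.22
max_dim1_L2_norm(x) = 1.66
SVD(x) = [[0.71, -0.70],[-0.7, -0.71]] @ diag([2.0810545933511473, 1.0671512449002207]) @ [[-0.51,  0.86],  [-0.86,  -0.51]]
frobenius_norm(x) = 2.34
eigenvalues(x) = [1.08, -2.06]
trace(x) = -0.98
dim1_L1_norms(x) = [1.78, 2.26]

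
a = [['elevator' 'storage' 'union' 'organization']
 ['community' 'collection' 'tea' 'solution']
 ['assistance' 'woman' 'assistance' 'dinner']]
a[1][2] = 'tea'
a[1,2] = 'tea'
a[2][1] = 'woman'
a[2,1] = 'woman'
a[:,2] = ['union', 'tea', 'assistance']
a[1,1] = 'collection'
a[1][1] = 'collection'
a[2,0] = 'assistance'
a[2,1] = 'woman'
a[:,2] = ['union', 'tea', 'assistance']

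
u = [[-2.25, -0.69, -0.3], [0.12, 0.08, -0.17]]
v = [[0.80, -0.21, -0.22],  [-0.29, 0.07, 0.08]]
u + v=[[-1.45, -0.9, -0.52],  [-0.17, 0.15, -0.09]]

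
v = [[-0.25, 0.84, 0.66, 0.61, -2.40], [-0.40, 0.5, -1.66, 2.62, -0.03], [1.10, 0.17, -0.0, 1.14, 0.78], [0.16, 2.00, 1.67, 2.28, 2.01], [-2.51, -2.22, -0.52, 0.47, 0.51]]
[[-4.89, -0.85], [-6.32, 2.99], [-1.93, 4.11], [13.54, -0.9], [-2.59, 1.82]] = v @ [[-2.69, 2.17], [4.11, -2.93], [2.04, 0.19], [-2.27, 2.15], [3.74, -0.3]]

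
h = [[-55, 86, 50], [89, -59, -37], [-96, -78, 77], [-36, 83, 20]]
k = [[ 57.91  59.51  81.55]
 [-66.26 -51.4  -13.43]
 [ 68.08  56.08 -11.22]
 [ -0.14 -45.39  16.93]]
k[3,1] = -45.39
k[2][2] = -11.22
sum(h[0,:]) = 81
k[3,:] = [-0.14, -45.39, 16.93]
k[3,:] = [-0.14, -45.39, 16.93]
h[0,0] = -55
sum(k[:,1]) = 18.799999999999997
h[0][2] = 50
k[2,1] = 56.08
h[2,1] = -78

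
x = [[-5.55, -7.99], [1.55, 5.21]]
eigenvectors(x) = [[-0.99,0.65], [0.16,-0.76]]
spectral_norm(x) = 11.04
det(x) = -16.53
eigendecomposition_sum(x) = [[-4.92, -4.16], [0.81, 0.68]] + [[-0.63, -3.83],[0.74, 4.53]]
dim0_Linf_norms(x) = [5.55, 7.99]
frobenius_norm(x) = 11.14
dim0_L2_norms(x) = [5.76, 9.54]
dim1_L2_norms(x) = [9.73, 5.44]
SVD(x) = [[-0.88, 0.48], [0.48, 0.88]] @ diag([11.043020414282813, 1.4969636367437256]) @ [[0.51, 0.86], [-0.86, 0.51]]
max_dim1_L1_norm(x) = 13.54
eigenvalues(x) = [-4.24, 3.9]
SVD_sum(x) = [[-4.93, -8.35], [2.68, 4.54]] + [[-0.62, 0.36],[-1.13, 0.67]]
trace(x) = -0.34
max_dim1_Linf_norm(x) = 7.99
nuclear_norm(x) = 12.54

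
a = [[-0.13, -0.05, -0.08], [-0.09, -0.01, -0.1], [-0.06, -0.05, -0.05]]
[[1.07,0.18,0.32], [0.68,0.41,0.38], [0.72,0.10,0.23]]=a @ [[-3.95, 1.0, 0.50], [-7.10, 2.10, -0.92], [-2.56, -5.20, -4.20]]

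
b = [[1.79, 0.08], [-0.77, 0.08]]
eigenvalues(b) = [1.75, 0.12]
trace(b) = 1.87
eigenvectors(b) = [[0.91,  -0.05], [-0.42,  1.00]]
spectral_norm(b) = 1.95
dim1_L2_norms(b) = [1.79, 0.77]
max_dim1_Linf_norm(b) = 1.79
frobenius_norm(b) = 1.95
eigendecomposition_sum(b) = [[1.79, 0.09], [-0.82, -0.04]] + [[-0.0, -0.01], [0.05, 0.12]]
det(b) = 0.20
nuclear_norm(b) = 2.05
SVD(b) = [[-0.92, 0.39],[0.39, 0.92]] @ diag([1.949040469393297, 0.10507734611778007]) @ [[-1.00, -0.02], [-0.02, 1.0]]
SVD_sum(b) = [[1.79, 0.04], [-0.77, -0.02]] + [[-0.0,0.04], [-0.00,0.1]]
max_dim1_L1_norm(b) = 1.87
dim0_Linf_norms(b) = [1.79, 0.08]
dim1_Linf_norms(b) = [1.79, 0.77]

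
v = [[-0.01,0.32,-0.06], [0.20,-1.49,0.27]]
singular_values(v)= [1.56, 0.03]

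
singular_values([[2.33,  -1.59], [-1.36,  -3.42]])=[3.79, 2.67]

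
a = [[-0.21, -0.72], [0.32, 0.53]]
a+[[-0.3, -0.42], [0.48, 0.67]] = [[-0.51, -1.14], [0.8, 1.20]]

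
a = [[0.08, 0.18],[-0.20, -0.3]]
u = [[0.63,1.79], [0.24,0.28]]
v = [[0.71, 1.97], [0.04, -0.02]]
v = a + u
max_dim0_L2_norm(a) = 0.35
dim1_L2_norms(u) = [1.9, 0.37]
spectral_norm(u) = 1.93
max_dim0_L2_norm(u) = 1.81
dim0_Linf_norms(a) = [0.2, 0.3]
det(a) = 0.01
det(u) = -0.25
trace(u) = 0.91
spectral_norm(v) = 2.09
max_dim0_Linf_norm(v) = 1.97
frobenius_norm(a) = 0.41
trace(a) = -0.22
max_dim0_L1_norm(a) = 0.48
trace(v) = 0.69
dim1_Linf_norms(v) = [1.97, 0.04]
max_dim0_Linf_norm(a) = 0.3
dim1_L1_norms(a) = [0.26, 0.5]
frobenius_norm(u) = 1.93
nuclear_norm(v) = 2.14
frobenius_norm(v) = 2.09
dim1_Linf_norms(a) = [0.18, 0.3]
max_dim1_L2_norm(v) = 2.09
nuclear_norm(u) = 2.06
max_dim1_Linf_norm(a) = 0.3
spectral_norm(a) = 0.41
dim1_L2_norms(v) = [2.09, 0.04]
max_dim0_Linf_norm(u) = 1.79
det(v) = -0.09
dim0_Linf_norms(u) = [0.63, 1.79]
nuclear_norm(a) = 0.44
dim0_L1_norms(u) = [0.87, 2.07]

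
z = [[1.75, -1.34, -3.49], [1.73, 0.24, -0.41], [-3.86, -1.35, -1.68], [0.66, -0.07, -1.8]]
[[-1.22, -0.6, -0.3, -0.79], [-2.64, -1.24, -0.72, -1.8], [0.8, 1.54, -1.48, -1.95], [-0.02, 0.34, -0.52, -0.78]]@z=[[-2.54, 1.95, 6.43], [-5.17, 4.34, 14.17], [8.49, 1.43, 2.57], [2.05, 0.87, 2.21]]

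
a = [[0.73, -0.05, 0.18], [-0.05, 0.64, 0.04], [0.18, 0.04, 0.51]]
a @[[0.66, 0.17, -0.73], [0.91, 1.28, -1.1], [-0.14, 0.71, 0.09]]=[[0.41, 0.19, -0.46],  [0.54, 0.84, -0.66],  [0.08, 0.44, -0.13]]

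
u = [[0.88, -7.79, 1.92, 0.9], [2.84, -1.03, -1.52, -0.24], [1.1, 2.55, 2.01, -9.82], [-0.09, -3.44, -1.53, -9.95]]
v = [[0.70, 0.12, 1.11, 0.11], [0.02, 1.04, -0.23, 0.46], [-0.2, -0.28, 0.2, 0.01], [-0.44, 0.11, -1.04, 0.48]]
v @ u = [[2.17,-3.12,3.22,-11.39],[2.68,-3.4,-2.71,-2.55],[-0.75,2.32,0.43,-2.18],[-1.26,-0.99,-3.84,5.01]]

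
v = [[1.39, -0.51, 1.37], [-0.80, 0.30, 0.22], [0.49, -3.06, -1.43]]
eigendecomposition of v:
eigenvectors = [[0.86+0.00j, 0.42+0.23j, (0.42-0.23j)],[(-0.32+0j), 0.19+0.29j, (0.19-0.29j)],[(0.39+0j), (-0.81+0j), -0.81-0.00j]]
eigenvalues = [(2.19+0j), (-0.97+0.95j), (-0.97-0.95j)]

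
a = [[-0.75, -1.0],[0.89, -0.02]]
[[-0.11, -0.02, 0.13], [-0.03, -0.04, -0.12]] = a@[[-0.03,-0.04,-0.13], [0.13,0.05,-0.03]]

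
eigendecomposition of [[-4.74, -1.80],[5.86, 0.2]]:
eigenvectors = [[(0.37-0.31j),(0.37+0.31j)],  [-0.87+0.00j,(-0.87-0j)]]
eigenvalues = [(-2.27+2.11j), (-2.27-2.11j)]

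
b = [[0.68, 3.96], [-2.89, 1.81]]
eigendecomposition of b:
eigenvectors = [[0.76+0.00j, (0.76-0j)], [0.11+0.64j, 0.11-0.64j]]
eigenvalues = [(1.25+3.34j), (1.25-3.34j)]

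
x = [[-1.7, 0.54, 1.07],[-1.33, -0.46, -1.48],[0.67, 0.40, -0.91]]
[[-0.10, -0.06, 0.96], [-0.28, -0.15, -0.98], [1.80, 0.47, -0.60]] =x @ [[0.29,0.11,-0.08], [2.25,0.59,0.17], [-0.77,-0.18,0.68]]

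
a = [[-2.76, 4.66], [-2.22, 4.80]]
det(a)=-2.903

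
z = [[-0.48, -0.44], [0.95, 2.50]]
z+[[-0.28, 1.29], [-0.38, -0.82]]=[[-0.76, 0.85], [0.57, 1.68]]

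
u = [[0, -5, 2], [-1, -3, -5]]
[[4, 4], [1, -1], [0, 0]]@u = [[-4, -32, -12], [1, -2, 7], [0, 0, 0]]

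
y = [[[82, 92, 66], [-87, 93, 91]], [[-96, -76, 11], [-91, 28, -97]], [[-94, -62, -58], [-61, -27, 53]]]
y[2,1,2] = 53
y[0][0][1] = 92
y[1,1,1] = 28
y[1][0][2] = 11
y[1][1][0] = -91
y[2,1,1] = -27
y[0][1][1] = 93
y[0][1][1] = 93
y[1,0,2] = 11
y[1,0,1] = -76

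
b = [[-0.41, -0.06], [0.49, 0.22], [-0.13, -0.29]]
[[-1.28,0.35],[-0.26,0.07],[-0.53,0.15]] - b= [[-0.87, 0.41],  [-0.75, -0.15],  [-0.40, 0.44]]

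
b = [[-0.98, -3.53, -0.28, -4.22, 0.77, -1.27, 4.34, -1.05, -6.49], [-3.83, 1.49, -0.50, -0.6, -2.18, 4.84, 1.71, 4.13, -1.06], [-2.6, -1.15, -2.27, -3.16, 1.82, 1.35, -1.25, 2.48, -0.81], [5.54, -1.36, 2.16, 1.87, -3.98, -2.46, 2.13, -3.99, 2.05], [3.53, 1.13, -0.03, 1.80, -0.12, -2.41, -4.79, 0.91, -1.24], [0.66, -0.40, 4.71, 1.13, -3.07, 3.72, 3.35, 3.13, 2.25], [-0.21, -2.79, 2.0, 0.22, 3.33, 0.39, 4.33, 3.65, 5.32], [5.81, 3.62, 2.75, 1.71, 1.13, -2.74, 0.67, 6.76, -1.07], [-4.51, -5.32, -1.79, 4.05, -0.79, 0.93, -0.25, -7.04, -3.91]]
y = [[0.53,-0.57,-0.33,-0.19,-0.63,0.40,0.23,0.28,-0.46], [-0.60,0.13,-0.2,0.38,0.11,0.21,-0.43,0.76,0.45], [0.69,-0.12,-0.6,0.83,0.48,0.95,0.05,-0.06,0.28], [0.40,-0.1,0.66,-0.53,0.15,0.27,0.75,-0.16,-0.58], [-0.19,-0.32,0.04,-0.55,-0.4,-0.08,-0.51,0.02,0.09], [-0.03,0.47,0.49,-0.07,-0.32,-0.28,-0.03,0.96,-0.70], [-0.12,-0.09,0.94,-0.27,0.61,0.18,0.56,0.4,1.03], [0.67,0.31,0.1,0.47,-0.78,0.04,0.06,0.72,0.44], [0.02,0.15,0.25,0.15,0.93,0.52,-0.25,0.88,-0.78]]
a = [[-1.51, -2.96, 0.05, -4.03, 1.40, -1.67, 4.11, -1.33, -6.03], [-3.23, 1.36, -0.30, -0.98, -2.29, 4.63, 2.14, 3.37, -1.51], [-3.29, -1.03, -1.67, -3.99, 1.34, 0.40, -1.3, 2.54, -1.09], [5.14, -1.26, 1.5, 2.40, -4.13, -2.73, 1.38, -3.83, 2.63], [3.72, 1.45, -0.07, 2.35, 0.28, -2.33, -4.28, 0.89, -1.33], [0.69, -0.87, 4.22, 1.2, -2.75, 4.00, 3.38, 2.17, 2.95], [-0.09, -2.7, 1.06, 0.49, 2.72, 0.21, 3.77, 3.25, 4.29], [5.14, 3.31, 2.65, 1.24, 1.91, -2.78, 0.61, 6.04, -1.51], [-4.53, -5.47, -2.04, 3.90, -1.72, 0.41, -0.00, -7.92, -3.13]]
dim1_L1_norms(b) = [22.93, 20.34, 16.89, 25.54, 15.96, 22.42, 22.24, 26.26, 28.59]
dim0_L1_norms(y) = [3.25, 2.26, 3.61, 3.44, 4.41, 2.93, 2.87, 4.24, 4.81]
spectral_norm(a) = 15.54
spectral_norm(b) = 16.09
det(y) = -0.01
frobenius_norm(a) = 26.25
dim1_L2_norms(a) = [9.33, 7.63, 6.47, 9.17, 6.92, 8.3, 7.7, 9.82, 12.06]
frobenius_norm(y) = 4.31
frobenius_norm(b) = 27.19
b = a + y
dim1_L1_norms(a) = [23.09, 19.81, 16.65, 25.0, 16.7, 22.23, 18.58, 25.19, 29.12]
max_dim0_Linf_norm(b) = 7.04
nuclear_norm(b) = 67.65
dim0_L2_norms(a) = [10.55, 8.02, 5.94, 7.93, 6.91, 7.82, 8.33, 12.23, 9.36]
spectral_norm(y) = 2.01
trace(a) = 11.54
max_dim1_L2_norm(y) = 1.71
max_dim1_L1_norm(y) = 4.2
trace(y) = -0.65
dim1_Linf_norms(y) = [0.63, 0.76, 0.95, 0.75, 0.55, 0.96, 1.03, 0.78, 0.93]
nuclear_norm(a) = 65.35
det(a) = 2490762.42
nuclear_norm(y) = 10.94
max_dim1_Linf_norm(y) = 1.03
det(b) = -938981.91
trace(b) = 10.89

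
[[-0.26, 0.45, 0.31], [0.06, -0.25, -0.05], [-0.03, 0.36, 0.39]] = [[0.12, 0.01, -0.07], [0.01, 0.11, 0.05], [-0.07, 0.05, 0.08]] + [[-0.38, 0.44, 0.38], [0.05, -0.36, -0.1], [0.04, 0.31, 0.31]]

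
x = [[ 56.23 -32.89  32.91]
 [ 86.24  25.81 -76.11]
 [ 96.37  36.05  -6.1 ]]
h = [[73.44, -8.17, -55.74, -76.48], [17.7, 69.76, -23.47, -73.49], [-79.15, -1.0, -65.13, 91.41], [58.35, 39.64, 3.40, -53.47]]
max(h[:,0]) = 73.44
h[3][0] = 58.35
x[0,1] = -32.89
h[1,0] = 17.7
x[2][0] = 96.37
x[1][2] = -76.11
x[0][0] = 56.23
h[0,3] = -76.48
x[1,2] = -76.11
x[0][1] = -32.89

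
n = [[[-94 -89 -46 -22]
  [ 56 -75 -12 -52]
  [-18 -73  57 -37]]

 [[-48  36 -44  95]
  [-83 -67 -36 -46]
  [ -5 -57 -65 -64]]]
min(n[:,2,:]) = -73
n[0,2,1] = -73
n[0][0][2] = -46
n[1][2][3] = -64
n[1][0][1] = 36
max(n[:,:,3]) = 95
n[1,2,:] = [-5, -57, -65, -64]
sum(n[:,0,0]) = -142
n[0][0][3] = -22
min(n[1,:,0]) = -83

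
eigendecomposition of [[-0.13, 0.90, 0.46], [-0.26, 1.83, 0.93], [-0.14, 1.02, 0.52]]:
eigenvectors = [[-0.39, -0.80, 0.34], [-0.80, -0.36, -0.39], [-0.45, 0.48, 0.86]]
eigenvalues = [2.22, -0.0, 0.0]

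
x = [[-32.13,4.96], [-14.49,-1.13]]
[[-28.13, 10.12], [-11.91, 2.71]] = x@[[0.84, -0.23], [-0.23, 0.55]]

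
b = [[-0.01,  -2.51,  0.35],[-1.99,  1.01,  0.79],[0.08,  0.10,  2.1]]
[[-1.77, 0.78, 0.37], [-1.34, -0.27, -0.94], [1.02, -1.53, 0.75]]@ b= [[-1.5, 5.27, 0.77], [0.48, 3.0, -2.66], [3.09, -4.03, 0.72]]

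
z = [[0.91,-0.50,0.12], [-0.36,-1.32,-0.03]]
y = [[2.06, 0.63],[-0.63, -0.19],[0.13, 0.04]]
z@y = [[2.21, 0.67], [0.09, 0.02]]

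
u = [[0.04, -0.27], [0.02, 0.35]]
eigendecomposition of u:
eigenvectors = [[-1.00, 0.68], [0.07, -0.73]]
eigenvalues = [0.06, 0.33]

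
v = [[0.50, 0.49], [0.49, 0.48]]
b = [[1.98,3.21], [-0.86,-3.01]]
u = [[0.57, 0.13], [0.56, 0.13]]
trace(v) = 0.98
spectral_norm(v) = 0.98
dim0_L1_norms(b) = [2.84, 6.22]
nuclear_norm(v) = 0.98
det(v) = -0.00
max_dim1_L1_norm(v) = 0.99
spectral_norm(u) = 0.82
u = v @ b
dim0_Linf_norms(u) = [0.57, 0.13]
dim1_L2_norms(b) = [3.77, 3.13]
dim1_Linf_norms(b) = [3.21, 3.01]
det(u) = 0.00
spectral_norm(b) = 4.86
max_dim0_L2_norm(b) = 4.4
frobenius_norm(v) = 0.98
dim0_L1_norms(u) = [1.13, 0.26]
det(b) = -3.20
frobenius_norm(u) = 0.82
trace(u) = 0.70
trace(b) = -1.03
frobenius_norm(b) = 4.90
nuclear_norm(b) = 5.52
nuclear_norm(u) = 0.82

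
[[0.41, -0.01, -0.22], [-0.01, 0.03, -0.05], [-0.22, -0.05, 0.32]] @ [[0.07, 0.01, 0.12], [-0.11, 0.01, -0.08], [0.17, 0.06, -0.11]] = [[-0.01, -0.01, 0.07],[-0.01, -0.0, 0.00],[0.04, 0.02, -0.06]]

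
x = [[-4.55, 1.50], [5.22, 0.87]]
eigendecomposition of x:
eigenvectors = [[-0.78, -0.22], [0.62, -0.98]]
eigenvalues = [-5.74, 2.06]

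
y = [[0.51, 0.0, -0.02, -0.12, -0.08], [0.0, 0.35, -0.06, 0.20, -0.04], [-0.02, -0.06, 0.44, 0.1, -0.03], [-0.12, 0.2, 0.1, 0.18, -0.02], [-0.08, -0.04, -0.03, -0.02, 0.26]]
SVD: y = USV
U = [[-0.81, -0.17, 0.43, -0.3, 0.18], [0.27, -0.74, 0.29, -0.21, -0.5], [0.26, 0.59, 0.71, -0.16, -0.24], [0.43, -0.25, 0.30, -0.09, 0.81], [0.11, 0.14, -0.37, -0.91, 0.01]]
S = [0.59, 0.47, 0.46, 0.22, 0.0]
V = [[-0.81, 0.27, 0.26, 0.43, 0.11], [-0.17, -0.74, 0.59, -0.25, 0.14], [0.43, 0.29, 0.71, 0.3, -0.37], [-0.30, -0.21, -0.16, -0.09, -0.91], [-0.18, 0.50, 0.24, -0.81, -0.01]]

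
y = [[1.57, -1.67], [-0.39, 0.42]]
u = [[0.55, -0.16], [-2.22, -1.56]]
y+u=[[2.12,-1.83], [-2.61,-1.14]]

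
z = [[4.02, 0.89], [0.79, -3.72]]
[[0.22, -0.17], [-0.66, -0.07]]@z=[[0.75, 0.83], [-2.71, -0.33]]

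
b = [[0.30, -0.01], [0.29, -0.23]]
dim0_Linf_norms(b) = [0.3, 0.23]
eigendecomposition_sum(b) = [[0.30, -0.01], [0.16, -0.0]] + [[0.0, -0.00], [0.13, -0.23]]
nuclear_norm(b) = 0.60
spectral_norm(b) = 0.45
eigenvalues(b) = [0.29, -0.22]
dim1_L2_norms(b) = [0.3, 0.37]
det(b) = -0.07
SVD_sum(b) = [[0.25, -0.11], [0.33, -0.15]] + [[0.05, 0.10], [-0.04, -0.08]]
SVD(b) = [[-0.61, -0.79], [-0.79, 0.61]] @ diag([0.45373740942040774, 0.14567897340542055]) @ [[-0.91, 0.41], [-0.41, -0.91]]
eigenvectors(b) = [[0.88, 0.02], [0.48, 1.00]]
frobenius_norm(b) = 0.48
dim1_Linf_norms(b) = [0.3, 0.29]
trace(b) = 0.07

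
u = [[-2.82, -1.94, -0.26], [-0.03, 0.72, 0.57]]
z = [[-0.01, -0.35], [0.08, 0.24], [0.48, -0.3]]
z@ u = [[0.04, -0.23, -0.2], [-0.23, 0.02, 0.12], [-1.34, -1.15, -0.3]]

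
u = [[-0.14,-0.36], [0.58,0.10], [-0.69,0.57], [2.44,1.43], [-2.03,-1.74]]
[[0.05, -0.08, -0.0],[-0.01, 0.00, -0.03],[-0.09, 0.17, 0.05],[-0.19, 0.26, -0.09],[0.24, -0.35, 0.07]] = u @ [[0.01, -0.04, -0.05],[-0.15, 0.25, 0.02]]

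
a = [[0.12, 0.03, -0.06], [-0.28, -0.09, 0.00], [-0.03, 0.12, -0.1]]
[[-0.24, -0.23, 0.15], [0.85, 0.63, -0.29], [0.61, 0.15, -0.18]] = a @ [[-3.74, -2.3, 1.48], [2.22, 0.18, -1.41], [-2.30, -0.63, -0.32]]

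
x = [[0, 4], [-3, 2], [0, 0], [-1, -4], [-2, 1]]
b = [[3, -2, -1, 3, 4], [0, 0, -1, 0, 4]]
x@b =[[0, 0, -4, 0, 16], [-9, 6, 1, -9, -4], [0, 0, 0, 0, 0], [-3, 2, 5, -3, -20], [-6, 4, 1, -6, -4]]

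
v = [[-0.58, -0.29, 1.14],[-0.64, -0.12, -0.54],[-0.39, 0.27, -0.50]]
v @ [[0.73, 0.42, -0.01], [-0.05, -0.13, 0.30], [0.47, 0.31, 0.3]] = [[0.13, 0.15, 0.26], [-0.72, -0.42, -0.19], [-0.53, -0.35, -0.07]]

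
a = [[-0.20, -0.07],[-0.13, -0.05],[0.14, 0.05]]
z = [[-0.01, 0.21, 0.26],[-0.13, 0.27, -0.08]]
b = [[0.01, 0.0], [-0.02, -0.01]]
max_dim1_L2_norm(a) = 0.21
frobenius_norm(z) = 0.46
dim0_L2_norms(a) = [0.28, 0.1]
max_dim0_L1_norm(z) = 0.48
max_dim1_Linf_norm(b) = 0.02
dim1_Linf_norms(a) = [0.2, 0.13, 0.14]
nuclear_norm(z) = 0.63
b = z @ a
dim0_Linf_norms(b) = [0.02, 0.01]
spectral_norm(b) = 0.02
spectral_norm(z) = 0.38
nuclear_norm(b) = 0.03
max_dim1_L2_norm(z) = 0.33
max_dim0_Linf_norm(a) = 0.2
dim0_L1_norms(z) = [0.14, 0.48, 0.34]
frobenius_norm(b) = 0.02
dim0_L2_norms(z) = [0.13, 0.34, 0.27]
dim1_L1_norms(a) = [0.27, 0.18, 0.19]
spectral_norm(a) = 0.29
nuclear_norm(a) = 0.30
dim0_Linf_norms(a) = [0.2, 0.07]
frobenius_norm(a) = 0.29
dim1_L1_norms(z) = [0.48, 0.48]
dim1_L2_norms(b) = [0.01, 0.02]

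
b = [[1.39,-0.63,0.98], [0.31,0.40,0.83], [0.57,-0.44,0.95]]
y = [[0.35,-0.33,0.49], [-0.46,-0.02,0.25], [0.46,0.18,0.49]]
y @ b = [[0.66, -0.57, 0.53], [-0.5, 0.17, -0.23], [0.97, -0.43, 1.07]]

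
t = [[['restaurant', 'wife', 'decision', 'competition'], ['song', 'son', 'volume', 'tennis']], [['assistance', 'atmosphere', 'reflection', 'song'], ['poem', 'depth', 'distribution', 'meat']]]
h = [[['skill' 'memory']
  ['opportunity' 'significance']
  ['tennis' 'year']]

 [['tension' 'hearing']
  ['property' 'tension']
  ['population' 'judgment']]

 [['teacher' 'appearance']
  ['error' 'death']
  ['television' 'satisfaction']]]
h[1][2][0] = 'population'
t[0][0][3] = 'competition'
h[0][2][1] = 'year'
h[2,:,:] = [['teacher', 'appearance'], ['error', 'death'], ['television', 'satisfaction']]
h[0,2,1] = 'year'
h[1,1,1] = 'tension'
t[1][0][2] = 'reflection'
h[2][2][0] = 'television'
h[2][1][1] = 'death'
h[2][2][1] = 'satisfaction'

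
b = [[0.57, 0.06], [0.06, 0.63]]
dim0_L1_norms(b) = [0.63, 0.69]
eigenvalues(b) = [0.53, 0.67]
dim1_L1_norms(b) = [0.63, 0.69]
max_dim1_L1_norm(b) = 0.69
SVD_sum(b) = [[0.18, 0.3],[0.30, 0.48]] + [[0.39, -0.24], [-0.24, 0.15]]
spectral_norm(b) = 0.67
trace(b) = 1.20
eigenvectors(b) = [[-0.85, -0.53],[0.53, -0.85]]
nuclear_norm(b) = 1.20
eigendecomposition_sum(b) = [[0.39, -0.24], [-0.24, 0.15]] + [[0.18, 0.3], [0.30, 0.48]]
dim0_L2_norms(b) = [0.57, 0.63]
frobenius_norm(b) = 0.85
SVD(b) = [[0.53, 0.85], [0.85, -0.53]] @ diag([0.6670820393249937, 0.5329179606750063]) @ [[0.53, 0.85], [0.85, -0.53]]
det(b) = 0.36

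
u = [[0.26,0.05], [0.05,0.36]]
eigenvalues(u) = [0.24, 0.38]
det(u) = 0.09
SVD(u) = [[0.38,0.92], [0.92,-0.38]] @ diag([0.3807106781186548, 0.23928932188134525]) @ [[0.38, 0.92], [0.92, -0.38]]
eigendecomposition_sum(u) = [[0.2,-0.08], [-0.08,0.04]] + [[0.06, 0.13], [0.13, 0.32]]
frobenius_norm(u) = 0.45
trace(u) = 0.62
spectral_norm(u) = 0.38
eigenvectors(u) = [[-0.92, -0.38],[0.38, -0.92]]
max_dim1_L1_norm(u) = 0.41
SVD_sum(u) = [[0.06, 0.13], [0.13, 0.32]] + [[0.20, -0.08], [-0.08, 0.04]]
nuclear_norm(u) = 0.62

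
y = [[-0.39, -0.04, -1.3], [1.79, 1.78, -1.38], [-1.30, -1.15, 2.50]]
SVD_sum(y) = [[0.36,0.35,-0.51], [1.38,1.34,-1.97], [-1.5,-1.46,2.15]] + [[-0.66, -0.49, -0.80], [0.48, 0.36, 0.58], [0.29, 0.21, 0.34]] + [[-0.09, 0.1, 0.01], [-0.07, 0.08, 0.01], [-0.08, 0.10, 0.01]]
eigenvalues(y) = [3.91, -0.6, 0.58]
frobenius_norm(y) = 4.40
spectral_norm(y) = 4.13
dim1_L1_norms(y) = [1.73, 4.95, 4.95]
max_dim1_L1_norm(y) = 4.95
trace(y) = 3.89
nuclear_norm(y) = 5.85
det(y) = -1.34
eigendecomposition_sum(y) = [[0.37, 0.37, -0.71],[1.12, 1.14, -2.15],[-1.26, -1.27, 2.4]] + [[-0.65,-0.18,-0.36], [0.42,0.12,0.23], [-0.12,-0.03,-0.06]] + [[-0.11, -0.23, -0.24], [0.24, 0.52, 0.54], [0.07, 0.16, 0.16]]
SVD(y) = [[0.17, -0.76, 0.62], [0.67, 0.56, 0.50], [-0.73, 0.33, 0.6]] @ diag([4.132623177546294, 1.5026169034053924, 0.2160280398641947]) @ [[0.5, 0.49, -0.72], [0.58, 0.43, 0.69], [-0.65, 0.76, 0.07]]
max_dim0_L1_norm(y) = 5.18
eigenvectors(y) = [[-0.21, -0.83, -0.39], [-0.65, 0.54, 0.88], [0.73, -0.15, 0.26]]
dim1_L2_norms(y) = [1.36, 2.88, 3.04]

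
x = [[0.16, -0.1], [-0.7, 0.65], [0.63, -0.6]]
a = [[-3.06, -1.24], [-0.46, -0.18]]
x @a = [[-0.44, -0.18],[1.84, 0.75],[-1.65, -0.67]]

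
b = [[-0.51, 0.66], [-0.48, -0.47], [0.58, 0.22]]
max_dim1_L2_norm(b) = 0.83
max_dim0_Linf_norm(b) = 0.66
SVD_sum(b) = [[-0.41, -0.06], [-0.53, -0.07], [0.6, 0.08]] + [[-0.1, 0.72], [0.05, -0.40], [-0.02, 0.14]]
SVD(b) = [[-0.46, 0.86],[-0.59, -0.48],[0.66, 0.17]] @ diag([0.9105593620220063, 0.8382610859595456]) @ [[0.99, 0.13], [-0.13, 0.99]]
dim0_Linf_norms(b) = [0.58, 0.66]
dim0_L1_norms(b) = [1.57, 1.35]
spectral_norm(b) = 0.91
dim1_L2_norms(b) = [0.83, 0.67, 0.62]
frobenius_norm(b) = 1.24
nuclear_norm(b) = 1.75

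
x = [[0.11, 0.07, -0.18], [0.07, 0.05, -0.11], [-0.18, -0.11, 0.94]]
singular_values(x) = [0.99, 0.1, 0.0]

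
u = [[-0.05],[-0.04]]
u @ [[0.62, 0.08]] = [[-0.03, -0.0], [-0.02, -0.0]]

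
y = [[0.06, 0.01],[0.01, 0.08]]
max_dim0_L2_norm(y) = 0.08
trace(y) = 0.14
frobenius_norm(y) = 0.10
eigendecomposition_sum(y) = [[0.05, -0.02], [-0.02, 0.01]] + [[0.01, 0.03],  [0.03, 0.07]]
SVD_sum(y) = [[0.01, 0.03],[0.03, 0.07]] + [[0.05, -0.02], [-0.02, 0.01]]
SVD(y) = [[0.38, 0.92], [0.92, -0.38]] @ diag([0.08414213562373096, 0.05585786437626904]) @ [[0.38, 0.92], [0.92, -0.38]]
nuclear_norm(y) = 0.14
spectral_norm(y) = 0.08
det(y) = 0.00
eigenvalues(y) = [0.06, 0.08]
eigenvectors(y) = [[-0.92, -0.38], [0.38, -0.92]]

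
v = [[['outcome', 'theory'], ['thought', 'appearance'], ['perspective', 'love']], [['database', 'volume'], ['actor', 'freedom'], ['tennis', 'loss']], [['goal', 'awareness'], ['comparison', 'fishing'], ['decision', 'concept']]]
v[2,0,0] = 'goal'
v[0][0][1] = 'theory'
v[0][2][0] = 'perspective'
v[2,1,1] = 'fishing'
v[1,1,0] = 'actor'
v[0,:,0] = ['outcome', 'thought', 'perspective']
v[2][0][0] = 'goal'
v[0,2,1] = 'love'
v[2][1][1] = 'fishing'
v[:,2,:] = [['perspective', 'love'], ['tennis', 'loss'], ['decision', 'concept']]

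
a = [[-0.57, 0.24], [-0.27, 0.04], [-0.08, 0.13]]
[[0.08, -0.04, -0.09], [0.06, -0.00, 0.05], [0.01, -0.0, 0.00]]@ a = [[-0.03, 0.01], [-0.04, 0.02], [-0.01, 0.0]]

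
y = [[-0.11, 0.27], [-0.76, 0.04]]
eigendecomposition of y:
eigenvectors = [[(0.08-0.5j),(0.08+0.5j)], [0.86+0.00j,(0.86-0j)]]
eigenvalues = [(-0.04+0.45j), (-0.04-0.45j)]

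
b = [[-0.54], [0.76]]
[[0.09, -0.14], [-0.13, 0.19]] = b @ [[-0.17, 0.25]]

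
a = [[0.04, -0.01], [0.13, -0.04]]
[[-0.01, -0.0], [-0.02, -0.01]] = a @[[-0.08, -0.04], [0.24, 0.12]]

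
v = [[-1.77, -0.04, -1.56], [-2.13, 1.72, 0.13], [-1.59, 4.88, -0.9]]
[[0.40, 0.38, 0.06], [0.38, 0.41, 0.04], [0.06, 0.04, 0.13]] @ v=[[-1.61,0.93,-0.63], [-1.61,0.89,-0.58], [-0.40,0.70,-0.21]]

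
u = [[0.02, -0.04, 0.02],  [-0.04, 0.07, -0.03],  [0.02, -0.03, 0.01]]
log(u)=[[(-15.84+1.42j), -12.39+0.13j, -10.81-1.56j],[(-12.39+0.13j), -14.52+0.01j, -12.13-0.15j],[(-10.81-1.56j), (-12.13-0.15j), (-16.1+1.71j)]]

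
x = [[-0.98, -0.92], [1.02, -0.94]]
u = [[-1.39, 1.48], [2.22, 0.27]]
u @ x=[[2.87, -0.11], [-1.90, -2.30]]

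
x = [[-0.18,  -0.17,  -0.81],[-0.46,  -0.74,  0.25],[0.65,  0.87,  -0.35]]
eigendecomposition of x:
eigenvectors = [[(-0.66+0j), -0.66-0.00j, (-0.81+0j)], [(0.36-0.31j), (0.36+0.31j), 0.58+0.00j], [-0.39+0.44j, (-0.39-0.44j), (-0.08+0j)]]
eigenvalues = [(-0.57+0.46j), (-0.57-0.46j), (-0.14+0j)]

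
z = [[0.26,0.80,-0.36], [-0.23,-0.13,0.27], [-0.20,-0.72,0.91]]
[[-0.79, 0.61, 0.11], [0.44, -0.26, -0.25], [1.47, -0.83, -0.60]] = z @ [[-0.18, 0.32, 0.24], [-0.35, 0.43, -0.33], [1.30, -0.50, -0.87]]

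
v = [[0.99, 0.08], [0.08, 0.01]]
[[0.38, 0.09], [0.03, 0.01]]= v @ [[0.38,  0.01], [0.01,  0.97]]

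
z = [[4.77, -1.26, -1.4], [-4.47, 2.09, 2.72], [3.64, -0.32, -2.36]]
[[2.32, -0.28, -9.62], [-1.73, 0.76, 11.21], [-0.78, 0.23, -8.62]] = z@[[0.47, 0.09, -1.52], [-1.45, 0.61, 0.50], [1.25, -0.04, 1.24]]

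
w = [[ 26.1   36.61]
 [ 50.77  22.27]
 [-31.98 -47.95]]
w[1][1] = 22.27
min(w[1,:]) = 22.27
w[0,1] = 36.61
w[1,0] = 50.77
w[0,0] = 26.1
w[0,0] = 26.1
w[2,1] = -47.95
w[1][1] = 22.27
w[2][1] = -47.95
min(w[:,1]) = -47.95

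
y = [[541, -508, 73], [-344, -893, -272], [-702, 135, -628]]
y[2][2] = -628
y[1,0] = -344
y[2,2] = -628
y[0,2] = 73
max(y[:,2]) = 73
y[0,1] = -508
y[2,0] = -702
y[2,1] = 135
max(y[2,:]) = 135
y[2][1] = 135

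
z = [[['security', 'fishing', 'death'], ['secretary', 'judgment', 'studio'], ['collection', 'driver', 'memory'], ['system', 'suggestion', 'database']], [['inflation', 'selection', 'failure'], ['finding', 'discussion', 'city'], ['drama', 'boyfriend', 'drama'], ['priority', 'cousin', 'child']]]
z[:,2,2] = ['memory', 'drama']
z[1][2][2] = 'drama'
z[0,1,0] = 'secretary'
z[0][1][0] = 'secretary'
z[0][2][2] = 'memory'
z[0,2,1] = 'driver'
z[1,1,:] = ['finding', 'discussion', 'city']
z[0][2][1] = 'driver'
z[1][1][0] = 'finding'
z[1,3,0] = 'priority'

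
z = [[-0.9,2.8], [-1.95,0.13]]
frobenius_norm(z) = 3.53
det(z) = 5.34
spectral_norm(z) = 3.07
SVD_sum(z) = [[-1.43,  2.5], [-0.54,  0.94]] + [[0.53, 0.3],  [-1.41, -0.81]]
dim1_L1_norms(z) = [3.7, 2.08]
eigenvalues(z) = [(-0.38+2.28j), (-0.38-2.28j)]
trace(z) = -0.77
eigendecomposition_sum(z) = [[(-0.45+1.1j), (1.4+0.24j)],[-0.98-0.16j, (0.07+1.18j)]] + [[(-0.45-1.1j), (1.4-0.24j)], [(-0.98+0.16j), 0.07-1.18j]]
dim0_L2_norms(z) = [2.15, 2.8]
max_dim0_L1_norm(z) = 2.93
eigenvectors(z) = [[(0.77+0j),(0.77-0j)], [(0.14+0.62j),(0.14-0.62j)]]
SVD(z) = [[-0.94, -0.35], [-0.35, 0.94]] @ diag([3.0737229105895323, 1.7382829081933175]) @ [[0.50, -0.87], [-0.87, -0.50]]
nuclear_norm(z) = 4.81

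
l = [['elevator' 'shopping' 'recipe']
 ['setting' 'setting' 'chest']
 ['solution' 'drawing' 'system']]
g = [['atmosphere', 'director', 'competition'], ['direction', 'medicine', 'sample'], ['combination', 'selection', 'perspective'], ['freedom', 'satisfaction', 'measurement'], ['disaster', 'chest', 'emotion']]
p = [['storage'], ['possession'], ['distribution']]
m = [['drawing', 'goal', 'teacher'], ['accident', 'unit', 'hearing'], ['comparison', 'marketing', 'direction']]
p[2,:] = ['distribution']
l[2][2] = 'system'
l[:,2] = ['recipe', 'chest', 'system']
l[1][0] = 'setting'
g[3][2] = 'measurement'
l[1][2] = 'chest'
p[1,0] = 'possession'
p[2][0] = 'distribution'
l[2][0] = 'solution'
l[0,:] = ['elevator', 'shopping', 'recipe']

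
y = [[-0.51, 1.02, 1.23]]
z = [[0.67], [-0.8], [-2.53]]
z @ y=[[-0.34, 0.68, 0.82], [0.41, -0.82, -0.98], [1.29, -2.58, -3.11]]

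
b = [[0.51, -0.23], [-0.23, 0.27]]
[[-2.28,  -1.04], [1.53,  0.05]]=b@[[-3.09, -3.19], [3.05, -2.53]]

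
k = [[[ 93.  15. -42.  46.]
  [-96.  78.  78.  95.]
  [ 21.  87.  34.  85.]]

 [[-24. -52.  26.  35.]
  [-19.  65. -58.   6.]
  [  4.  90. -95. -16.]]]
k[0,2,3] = 85.0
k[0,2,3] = 85.0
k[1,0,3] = 35.0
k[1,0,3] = 35.0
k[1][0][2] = 26.0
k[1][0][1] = -52.0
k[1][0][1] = -52.0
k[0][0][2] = -42.0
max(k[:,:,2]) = 78.0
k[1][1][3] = 6.0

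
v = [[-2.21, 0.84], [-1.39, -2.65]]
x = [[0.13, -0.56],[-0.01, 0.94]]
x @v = [[0.49,  1.59], [-1.28,  -2.50]]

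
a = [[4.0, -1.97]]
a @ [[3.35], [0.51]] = [[12.40]]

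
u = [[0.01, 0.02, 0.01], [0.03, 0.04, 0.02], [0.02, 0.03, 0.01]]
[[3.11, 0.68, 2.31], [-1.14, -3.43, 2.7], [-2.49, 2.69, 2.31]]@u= [[0.1, 0.16, 0.07], [-0.06, -0.08, -0.05], [0.1, 0.13, 0.05]]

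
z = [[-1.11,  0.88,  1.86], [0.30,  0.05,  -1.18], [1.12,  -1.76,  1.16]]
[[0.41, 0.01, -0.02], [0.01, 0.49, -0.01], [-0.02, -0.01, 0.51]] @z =[[-0.47, 0.4, 0.73],[0.12, 0.05, -0.57],[0.59, -0.92, 0.57]]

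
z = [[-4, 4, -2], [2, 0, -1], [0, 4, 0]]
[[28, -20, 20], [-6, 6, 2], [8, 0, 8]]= z@[[-4, 4, -1], [2, 0, 2], [-2, 2, -4]]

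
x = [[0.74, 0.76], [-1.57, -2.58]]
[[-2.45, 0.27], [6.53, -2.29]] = x @ [[-1.91, -1.45], [-1.37, 1.77]]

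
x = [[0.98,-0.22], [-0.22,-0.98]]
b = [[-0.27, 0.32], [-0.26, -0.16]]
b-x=[[-1.25, 0.54], [-0.04, 0.82]]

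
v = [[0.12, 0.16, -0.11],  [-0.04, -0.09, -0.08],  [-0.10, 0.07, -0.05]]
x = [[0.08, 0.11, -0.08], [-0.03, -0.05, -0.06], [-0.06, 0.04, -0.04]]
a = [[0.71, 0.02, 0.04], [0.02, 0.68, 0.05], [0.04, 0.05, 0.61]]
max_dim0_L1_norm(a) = 0.77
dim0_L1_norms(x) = [0.17, 0.2, 0.18]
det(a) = 0.29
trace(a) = 2.00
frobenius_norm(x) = 0.20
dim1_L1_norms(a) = [0.77, 0.75, 0.7]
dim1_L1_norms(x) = [0.27, 0.14, 0.14]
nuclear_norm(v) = 0.48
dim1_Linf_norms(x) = [0.11, 0.06, 0.06]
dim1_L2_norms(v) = [0.23, 0.13, 0.13]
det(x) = 0.00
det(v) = 0.00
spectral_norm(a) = 0.75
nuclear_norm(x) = 0.32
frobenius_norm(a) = 1.16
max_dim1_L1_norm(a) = 0.77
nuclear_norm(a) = 2.00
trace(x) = -0.01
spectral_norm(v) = 0.24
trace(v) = -0.02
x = a @ v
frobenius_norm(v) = 0.29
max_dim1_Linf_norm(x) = 0.11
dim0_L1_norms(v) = [0.26, 0.32, 0.24]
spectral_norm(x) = 0.16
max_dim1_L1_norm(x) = 0.27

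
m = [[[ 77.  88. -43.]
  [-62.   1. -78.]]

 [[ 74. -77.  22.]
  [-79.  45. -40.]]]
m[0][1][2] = -78.0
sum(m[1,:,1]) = -32.0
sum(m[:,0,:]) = 141.0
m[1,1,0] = -79.0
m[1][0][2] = 22.0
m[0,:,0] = [77.0, -62.0]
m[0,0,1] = 88.0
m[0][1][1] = 1.0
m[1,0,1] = -77.0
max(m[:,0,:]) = 88.0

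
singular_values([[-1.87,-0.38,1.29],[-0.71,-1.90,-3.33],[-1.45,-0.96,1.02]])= [3.99, 2.92, 0.41]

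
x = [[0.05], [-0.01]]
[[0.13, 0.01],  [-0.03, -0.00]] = x@[[2.52, 0.28]]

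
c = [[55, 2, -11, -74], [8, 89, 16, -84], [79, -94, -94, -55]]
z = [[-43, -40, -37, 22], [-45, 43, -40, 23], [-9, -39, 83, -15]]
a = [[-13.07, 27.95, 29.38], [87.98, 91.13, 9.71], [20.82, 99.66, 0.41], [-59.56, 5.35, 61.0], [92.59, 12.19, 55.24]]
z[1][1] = 43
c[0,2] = -11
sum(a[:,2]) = 155.74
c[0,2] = -11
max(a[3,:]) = 61.0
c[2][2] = -94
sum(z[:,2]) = 6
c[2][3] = -55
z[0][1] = -40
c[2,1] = -94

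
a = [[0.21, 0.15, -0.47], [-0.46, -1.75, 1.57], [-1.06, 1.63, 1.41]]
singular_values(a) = [2.44, 2.42, 0.0]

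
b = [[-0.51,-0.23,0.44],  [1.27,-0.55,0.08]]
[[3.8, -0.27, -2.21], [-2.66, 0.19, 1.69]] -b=[[4.31, -0.04, -2.65], [-3.93, 0.74, 1.61]]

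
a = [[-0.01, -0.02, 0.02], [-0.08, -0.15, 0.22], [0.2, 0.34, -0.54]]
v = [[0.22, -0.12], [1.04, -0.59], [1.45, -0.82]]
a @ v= [[0.01,-0.00], [0.15,-0.08], [-0.39,0.22]]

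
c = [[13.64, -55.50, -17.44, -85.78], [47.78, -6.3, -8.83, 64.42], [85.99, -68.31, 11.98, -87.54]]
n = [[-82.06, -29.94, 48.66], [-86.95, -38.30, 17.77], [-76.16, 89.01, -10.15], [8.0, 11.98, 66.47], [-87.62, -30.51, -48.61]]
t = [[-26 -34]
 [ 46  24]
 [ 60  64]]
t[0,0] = -26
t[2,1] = 64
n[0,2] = 48.66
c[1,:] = [47.78, -6.3, -8.83, 64.42]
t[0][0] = -26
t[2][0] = 60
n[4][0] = -87.62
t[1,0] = 46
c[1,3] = 64.42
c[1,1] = -6.3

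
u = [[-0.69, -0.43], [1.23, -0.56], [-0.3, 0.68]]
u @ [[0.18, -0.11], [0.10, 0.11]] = [[-0.17, 0.03], [0.17, -0.2], [0.01, 0.11]]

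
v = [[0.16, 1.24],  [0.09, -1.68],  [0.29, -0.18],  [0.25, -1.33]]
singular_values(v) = [2.49, 0.4]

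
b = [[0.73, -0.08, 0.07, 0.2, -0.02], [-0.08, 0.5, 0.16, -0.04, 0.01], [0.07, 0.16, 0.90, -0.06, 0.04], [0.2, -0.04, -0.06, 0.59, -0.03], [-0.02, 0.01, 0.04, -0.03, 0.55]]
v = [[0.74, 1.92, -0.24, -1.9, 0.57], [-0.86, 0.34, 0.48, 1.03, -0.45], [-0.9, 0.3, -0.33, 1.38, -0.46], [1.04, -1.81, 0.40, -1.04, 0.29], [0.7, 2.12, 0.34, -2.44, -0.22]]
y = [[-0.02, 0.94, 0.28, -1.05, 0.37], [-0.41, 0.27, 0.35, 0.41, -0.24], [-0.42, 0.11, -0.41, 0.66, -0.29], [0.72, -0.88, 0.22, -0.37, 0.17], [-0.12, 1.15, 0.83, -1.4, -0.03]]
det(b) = 0.09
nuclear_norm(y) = 4.93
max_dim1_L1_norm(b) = 1.23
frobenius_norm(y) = 3.03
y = v @ b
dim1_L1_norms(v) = [5.37, 3.16, 3.37, 4.58, 5.82]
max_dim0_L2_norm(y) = 1.95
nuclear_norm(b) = 3.27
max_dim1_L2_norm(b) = 0.92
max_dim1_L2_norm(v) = 3.33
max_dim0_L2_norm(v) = 3.69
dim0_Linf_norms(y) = [0.72, 1.15, 0.83, 1.4, 0.37]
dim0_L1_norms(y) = [1.69, 3.35, 2.09, 3.89, 1.1]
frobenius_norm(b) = 1.55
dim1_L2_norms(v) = [2.87, 1.53, 1.77, 2.38, 3.33]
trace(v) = -0.51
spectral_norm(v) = 4.55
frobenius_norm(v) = 5.52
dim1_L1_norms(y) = [2.66, 1.68, 1.89, 2.36, 3.53]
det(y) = -0.00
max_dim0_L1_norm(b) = 1.23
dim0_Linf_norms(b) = [0.73, 0.5, 0.9, 0.59, 0.55]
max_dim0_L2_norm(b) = 0.92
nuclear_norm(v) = 8.85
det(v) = -0.03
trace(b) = 3.27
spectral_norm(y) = 2.52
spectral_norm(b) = 0.97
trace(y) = -0.56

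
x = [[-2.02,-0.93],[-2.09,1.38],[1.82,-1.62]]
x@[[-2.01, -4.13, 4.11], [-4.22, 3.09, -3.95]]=[[7.98, 5.47, -4.63], [-1.62, 12.9, -14.04], [3.18, -12.52, 13.88]]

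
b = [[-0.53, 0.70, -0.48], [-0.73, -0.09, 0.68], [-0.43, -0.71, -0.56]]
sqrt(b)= [[0.35+0.48j,(0.52+0.02j),-0.36+0.50j], [-0.54+0.02j,(0.67+0j),(0.5+0.02j)], [(-0.32+0.5j),-0.53+0.02j,0.33+0.52j]]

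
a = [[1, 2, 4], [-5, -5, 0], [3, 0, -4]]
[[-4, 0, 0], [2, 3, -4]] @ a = [[-4, -8, -16], [-25, -11, 24]]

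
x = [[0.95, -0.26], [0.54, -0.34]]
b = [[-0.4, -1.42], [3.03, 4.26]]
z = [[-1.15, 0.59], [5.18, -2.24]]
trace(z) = -3.39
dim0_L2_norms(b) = [3.06, 4.49]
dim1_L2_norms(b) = [1.48, 5.23]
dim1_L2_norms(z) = [1.29, 5.64]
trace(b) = 3.86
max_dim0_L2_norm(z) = 5.31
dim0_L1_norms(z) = [6.33, 2.83]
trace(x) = 0.61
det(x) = -0.18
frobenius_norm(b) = 5.43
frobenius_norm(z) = 5.79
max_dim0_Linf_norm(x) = 0.95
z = b @ x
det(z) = -0.48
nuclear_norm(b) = 5.89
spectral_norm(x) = 1.16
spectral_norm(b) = 5.41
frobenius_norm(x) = 1.17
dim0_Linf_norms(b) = [3.03, 4.26]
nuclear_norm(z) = 5.87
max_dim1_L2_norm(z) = 5.64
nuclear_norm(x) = 1.32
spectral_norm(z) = 5.79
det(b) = 2.60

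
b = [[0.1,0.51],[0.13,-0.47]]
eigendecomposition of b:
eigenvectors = [[0.98, -0.61], [0.19, 0.80]]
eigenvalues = [0.2, -0.57]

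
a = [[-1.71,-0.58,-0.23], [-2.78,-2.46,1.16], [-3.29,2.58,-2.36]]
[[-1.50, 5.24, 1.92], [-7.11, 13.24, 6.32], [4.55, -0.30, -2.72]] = a @ [[0.87, -2.30, -0.77], [0.88, -2.5, -1.34], [-2.18, 0.6, 0.76]]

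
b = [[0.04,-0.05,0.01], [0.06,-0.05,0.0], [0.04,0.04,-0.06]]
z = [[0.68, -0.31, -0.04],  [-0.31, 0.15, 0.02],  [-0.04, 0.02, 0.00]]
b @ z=[[0.04,-0.02,-0.00], [0.06,-0.03,-0.00], [0.02,-0.01,-0.0]]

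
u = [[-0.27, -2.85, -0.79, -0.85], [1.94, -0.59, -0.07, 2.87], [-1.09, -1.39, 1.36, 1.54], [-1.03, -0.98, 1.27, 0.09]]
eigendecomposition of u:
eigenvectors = [[(0.45+0j), -0.66+0.00j, (-0.66-0j), (-0.62+0j)], [-0.13+0.00j, 0.01+0.65j, (0.01-0.65j), (0.02+0j)], [(-0.74+0j), -0.28+0.08j, -0.28-0.08j, -0.68+0.00j], [-0.48+0.00j, -0.20-0.04j, (-0.2+0.04j), (0.4+0j)]]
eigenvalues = [(2.77+0j), (-0.83+2.84j), (-0.83-2.84j), (-0.51+0j)]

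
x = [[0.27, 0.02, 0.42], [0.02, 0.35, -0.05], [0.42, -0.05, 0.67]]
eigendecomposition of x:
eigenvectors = [[0.53, 0.84, -0.13], [-0.05, -0.12, -0.99], [0.85, -0.53, 0.02]]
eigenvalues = [0.94, -0.0, 0.35]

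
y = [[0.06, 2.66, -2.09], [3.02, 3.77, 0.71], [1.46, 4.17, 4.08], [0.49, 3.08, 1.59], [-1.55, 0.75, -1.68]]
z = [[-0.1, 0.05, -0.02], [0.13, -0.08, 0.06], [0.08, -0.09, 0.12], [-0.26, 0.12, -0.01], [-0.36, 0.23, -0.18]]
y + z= [[-0.04, 2.71, -2.11], [3.15, 3.69, 0.77], [1.54, 4.08, 4.20], [0.23, 3.20, 1.58], [-1.91, 0.98, -1.86]]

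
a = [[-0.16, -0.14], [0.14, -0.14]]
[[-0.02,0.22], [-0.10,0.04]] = a @ [[-0.27, -0.59], [0.43, -0.89]]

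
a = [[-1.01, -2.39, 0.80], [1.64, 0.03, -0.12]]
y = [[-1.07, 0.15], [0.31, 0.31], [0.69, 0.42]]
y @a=[[1.33, 2.56, -0.87], [0.20, -0.73, 0.21], [-0.01, -1.64, 0.50]]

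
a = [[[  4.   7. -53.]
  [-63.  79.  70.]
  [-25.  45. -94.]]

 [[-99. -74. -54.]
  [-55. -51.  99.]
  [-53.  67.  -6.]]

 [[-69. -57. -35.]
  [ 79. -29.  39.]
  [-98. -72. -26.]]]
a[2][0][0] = -69.0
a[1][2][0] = -53.0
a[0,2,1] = 45.0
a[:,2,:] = [[-25.0, 45.0, -94.0], [-53.0, 67.0, -6.0], [-98.0, -72.0, -26.0]]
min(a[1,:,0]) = -99.0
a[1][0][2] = -54.0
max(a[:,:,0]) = 79.0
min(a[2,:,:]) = -98.0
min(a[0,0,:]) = -53.0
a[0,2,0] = -25.0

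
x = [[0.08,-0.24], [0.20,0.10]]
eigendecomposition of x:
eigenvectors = [[(0.74+0j), (0.74-0j)], [-0.03-0.67j, (-0.03+0.67j)]]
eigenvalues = [(0.09+0.22j), (0.09-0.22j)]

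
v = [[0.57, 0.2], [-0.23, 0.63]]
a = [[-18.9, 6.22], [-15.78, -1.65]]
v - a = [[19.47, -6.02], [15.55, 2.28]]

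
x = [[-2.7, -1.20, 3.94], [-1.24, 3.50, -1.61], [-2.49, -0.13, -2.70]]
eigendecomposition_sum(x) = [[(-1.37+1.47j), -0.30+0.17j, 1.88+1.60j], [-0.48-0.23j, -0.07-0.06j, (-0.26+0.6j)], [-1.24-1.14j, (-0.14-0.25j), -1.33+1.58j]] + [[-1.37-1.47j, (-0.3-0.17j), (1.88-1.6j)], [-0.48+0.23j, -0.07+0.06j, -0.26-0.60j], [-1.24+1.14j, -0.14+0.25j, -1.33-1.58j]] + [[0.05+0.00j, (-0.59-0j), (0.18+0j)], [-0.28-0.00j, (3.63+0j), (-1.1-0j)], [-0.01-0.00j, (0.16+0j), (-0.05-0j)]]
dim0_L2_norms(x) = [3.88, 3.7, 5.04]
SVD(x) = [[-0.75, -0.64, -0.13], [0.54, -0.5, -0.68], [0.37, -0.58, 0.72]] @ diag([5.5904481681326805, 3.9098253501983296, 2.756892273986866]) @ [[0.08, 0.49, -0.87],[0.97, -0.23, -0.04],[-0.22, -0.84, -0.5]]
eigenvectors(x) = [[(0.75+0j), 0.75-0.00j, 0.16+0.00j], [(0.06+0.19j), (0.06-0.19j), -0.99+0.00j], [0.01+0.63j, 0.01-0.63j, (-0.04+0j)]]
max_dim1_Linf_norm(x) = 3.94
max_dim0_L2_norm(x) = 5.04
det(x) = 60.26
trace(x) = -1.90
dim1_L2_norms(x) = [4.92, 4.05, 3.68]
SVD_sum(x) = [[-0.33, -2.07, 3.66], [0.24, 1.48, -2.62], [0.16, 1.02, -1.80]] + [[-2.44, 0.57, 0.1], [-1.88, 0.44, 0.08], [-2.23, 0.52, 0.09]] + [[0.08, 0.3, 0.18], [0.41, 1.58, 0.93], [-0.43, -1.67, -0.99]]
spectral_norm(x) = 5.59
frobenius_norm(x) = 7.36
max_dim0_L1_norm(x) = 8.25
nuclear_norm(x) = 12.26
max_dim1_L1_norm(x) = 7.84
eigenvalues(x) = [(-2.77+2.99j), (-2.77-2.99j), (3.63+0j)]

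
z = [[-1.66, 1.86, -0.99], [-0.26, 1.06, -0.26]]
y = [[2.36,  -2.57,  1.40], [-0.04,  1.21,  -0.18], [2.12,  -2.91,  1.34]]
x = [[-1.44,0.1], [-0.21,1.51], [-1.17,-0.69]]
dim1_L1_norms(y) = [6.33, 1.43, 6.37]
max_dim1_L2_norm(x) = 1.52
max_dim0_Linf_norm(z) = 1.86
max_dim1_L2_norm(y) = 3.84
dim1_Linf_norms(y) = [2.57, 1.21, 2.91]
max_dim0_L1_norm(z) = 2.92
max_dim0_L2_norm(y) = 4.07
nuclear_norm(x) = 3.52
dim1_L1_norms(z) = [4.51, 1.58]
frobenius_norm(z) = 2.91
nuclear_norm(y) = 6.25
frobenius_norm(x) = 2.50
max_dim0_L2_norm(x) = 1.87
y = x @ z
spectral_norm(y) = 5.45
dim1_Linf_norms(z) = [1.86, 1.06]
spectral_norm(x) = 1.90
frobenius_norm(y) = 5.51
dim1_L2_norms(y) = [3.76, 1.22, 3.84]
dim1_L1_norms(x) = [1.54, 1.72, 1.86]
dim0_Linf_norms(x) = [1.44, 1.51]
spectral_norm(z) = 2.87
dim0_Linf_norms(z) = [1.66, 1.86, 0.99]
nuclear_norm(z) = 3.36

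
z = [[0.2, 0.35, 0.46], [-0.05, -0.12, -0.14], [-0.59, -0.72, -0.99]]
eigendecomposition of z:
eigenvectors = [[0.45,-0.87,-0.13],[-0.15,0.43,-0.76],[-0.88,0.23,0.64]]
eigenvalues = [-0.81, -0.09, -0.01]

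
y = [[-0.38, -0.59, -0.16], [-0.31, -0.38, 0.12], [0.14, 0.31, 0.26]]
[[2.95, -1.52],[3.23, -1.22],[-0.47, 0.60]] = y @[[-3.5, 0.92], [-4.08, 2.20], [4.94, -0.81]]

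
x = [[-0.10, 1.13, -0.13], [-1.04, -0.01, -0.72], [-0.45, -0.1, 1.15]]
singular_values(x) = [1.43, 1.11, 1.08]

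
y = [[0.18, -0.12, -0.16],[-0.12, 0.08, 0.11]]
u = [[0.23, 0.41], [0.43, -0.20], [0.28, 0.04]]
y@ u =[[-0.06, 0.09], [0.04, -0.06]]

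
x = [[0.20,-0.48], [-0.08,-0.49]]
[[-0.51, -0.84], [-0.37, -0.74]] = x @ [[-0.55, -0.42],[0.84, 1.57]]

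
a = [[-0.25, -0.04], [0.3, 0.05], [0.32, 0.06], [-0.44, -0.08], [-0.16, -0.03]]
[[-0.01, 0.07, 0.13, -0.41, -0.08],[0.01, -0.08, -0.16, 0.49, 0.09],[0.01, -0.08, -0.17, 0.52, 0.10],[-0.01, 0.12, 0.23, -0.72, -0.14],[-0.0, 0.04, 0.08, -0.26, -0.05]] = a @[[0.05, -0.31, -0.47, 1.66, 0.34], [-0.14, 0.24, -0.31, -0.19, -0.17]]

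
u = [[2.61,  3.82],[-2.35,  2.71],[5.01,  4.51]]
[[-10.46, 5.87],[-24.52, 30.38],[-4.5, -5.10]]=u @ [[4.07, -6.24],[-5.52, 5.80]]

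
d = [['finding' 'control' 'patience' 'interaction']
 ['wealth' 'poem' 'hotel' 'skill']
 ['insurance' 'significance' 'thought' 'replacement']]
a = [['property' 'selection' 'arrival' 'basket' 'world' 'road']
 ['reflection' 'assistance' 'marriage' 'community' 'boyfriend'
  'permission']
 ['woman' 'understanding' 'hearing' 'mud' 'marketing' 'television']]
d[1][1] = 'poem'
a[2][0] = 'woman'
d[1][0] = 'wealth'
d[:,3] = ['interaction', 'skill', 'replacement']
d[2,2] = 'thought'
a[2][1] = 'understanding'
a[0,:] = ['property', 'selection', 'arrival', 'basket', 'world', 'road']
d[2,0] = 'insurance'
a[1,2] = 'marriage'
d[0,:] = ['finding', 'control', 'patience', 'interaction']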